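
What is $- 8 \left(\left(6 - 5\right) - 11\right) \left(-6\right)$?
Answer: $-480$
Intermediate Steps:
$- 8 \left(\left(6 - 5\right) - 11\right) \left(-6\right) = - 8 \left(1 - 11\right) \left(-6\right) = \left(-8\right) \left(-10\right) \left(-6\right) = 80 \left(-6\right) = -480$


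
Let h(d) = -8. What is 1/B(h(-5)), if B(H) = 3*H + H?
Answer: -1/32 ≈ -0.031250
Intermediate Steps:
B(H) = 4*H
1/B(h(-5)) = 1/(4*(-8)) = 1/(-32) = -1/32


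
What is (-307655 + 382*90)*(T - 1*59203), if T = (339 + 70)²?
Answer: -29535015450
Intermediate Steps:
T = 167281 (T = 409² = 167281)
(-307655 + 382*90)*(T - 1*59203) = (-307655 + 382*90)*(167281 - 1*59203) = (-307655 + 34380)*(167281 - 59203) = -273275*108078 = -29535015450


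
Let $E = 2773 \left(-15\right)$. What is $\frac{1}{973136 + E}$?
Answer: $\frac{1}{931541} \approx 1.0735 \cdot 10^{-6}$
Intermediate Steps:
$E = -41595$
$\frac{1}{973136 + E} = \frac{1}{973136 - 41595} = \frac{1}{931541}$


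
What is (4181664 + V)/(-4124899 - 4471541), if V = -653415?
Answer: -1176083/2865480 ≈ -0.41043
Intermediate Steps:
(4181664 + V)/(-4124899 - 4471541) = (4181664 - 653415)/(-4124899 - 4471541) = 3528249/(-8596440) = 3528249*(-1/8596440) = -1176083/2865480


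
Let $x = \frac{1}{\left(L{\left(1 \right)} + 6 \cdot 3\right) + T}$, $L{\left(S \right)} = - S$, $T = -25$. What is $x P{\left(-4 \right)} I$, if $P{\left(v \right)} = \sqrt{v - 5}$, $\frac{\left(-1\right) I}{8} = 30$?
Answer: $90 i \approx 90.0 i$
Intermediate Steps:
$I = -240$ ($I = \left(-8\right) 30 = -240$)
$P{\left(v \right)} = \sqrt{-5 + v}$
$x = - \frac{1}{8}$ ($x = \frac{1}{\left(\left(-1\right) 1 + 6 \cdot 3\right) - 25} = \frac{1}{\left(-1 + 18\right) - 25} = \frac{1}{17 - 25} = \frac{1}{-8} = - \frac{1}{8} \approx -0.125$)
$x P{\left(-4 \right)} I = - \frac{\sqrt{-5 - 4}}{8} \left(-240\right) = - \frac{\sqrt{-9}}{8} \left(-240\right) = - \frac{3 i}{8} \left(-240\right) = 90 i$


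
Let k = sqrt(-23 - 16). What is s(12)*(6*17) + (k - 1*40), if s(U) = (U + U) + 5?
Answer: 2918 + I*sqrt(39) ≈ 2918.0 + 6.245*I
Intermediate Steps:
s(U) = 5 + 2*U (s(U) = 2*U + 5 = 5 + 2*U)
k = I*sqrt(39) (k = sqrt(-39) = I*sqrt(39) ≈ 6.245*I)
s(12)*(6*17) + (k - 1*40) = (5 + 2*12)*(6*17) + (I*sqrt(39) - 1*40) = (5 + 24)*102 + (I*sqrt(39) - 40) = 29*102 + (-40 + I*sqrt(39)) = 2958 + (-40 + I*sqrt(39)) = 2918 + I*sqrt(39)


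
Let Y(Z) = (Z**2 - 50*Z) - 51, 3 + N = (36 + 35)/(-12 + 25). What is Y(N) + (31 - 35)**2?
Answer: -25691/169 ≈ -152.02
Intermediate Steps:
N = 32/13 (N = -3 + (36 + 35)/(-12 + 25) = -3 + 71/13 = 32/13 ≈ 2.4615)
Y(Z) = -51 + Z**2 - 50*Z
Y(N) + (31 - 35)**2 = (-51 + (32/13)**2 - 50*32/13) + (31 - 35)**2 = (-51 + 1024/169 - 1600/13) + (-4)**2 = -28395/169 + 16 = -25691/169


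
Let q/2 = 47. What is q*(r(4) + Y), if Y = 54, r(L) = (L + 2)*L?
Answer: 7332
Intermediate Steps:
r(L) = L*(2 + L) (r(L) = (2 + L)*L = L*(2 + L))
q = 94 (q = 2*47 = 94)
q*(r(4) + Y) = 94*(4*(2 + 4) + 54) = 94*(4*6 + 54) = 94*(24 + 54) = 94*78 = 7332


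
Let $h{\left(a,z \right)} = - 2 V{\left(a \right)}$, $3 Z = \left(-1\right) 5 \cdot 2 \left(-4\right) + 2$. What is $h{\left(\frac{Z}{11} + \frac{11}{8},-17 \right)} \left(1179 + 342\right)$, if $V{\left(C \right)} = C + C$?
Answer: $- \frac{354393}{22} \approx -16109.0$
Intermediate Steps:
$V{\left(C \right)} = 2 C$
$Z = 14$ ($Z = \frac{\left(-1\right) 5 \cdot 2 \left(-4\right) + 2}{3} = \frac{\left(-5\right) 2 \left(-4\right) + 2}{3} = \frac{\left(-10\right) \left(-4\right) + 2}{3} = \frac{40 + 2}{3} = \frac{1}{3} \cdot 42 = 14$)
$h{\left(a,z \right)} = - 4 a$ ($h{\left(a,z \right)} = - 2 \cdot 2 a = - 4 a$)
$h{\left(\frac{Z}{11} + \frac{11}{8},-17 \right)} \left(1179 + 342\right) = - 4 \left(\frac{14}{11} + \frac{11}{8}\right) \left(1179 + 342\right) = - 4 \left(14 \cdot \frac{1}{11} + 11 \cdot \frac{1}{8}\right) 1521 = - 4 \left(\frac{14}{11} + \frac{11}{8}\right) 1521 = \left(-4\right) \frac{233}{88} \cdot 1521 = \left(- \frac{233}{22}\right) 1521 = - \frac{354393}{22}$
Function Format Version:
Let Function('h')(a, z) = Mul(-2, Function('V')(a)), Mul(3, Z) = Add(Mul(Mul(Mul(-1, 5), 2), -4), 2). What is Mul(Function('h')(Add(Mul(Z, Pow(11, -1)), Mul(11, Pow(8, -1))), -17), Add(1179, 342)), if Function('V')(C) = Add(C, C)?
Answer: Rational(-354393, 22) ≈ -16109.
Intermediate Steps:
Function('V')(C) = Mul(2, C)
Z = 14 (Z = Mul(Rational(1, 3), Add(Mul(Mul(Mul(-1, 5), 2), -4), 2)) = Mul(Rational(1, 3), Add(Mul(Mul(-5, 2), -4), 2)) = Mul(Rational(1, 3), Add(Mul(-10, -4), 2)) = Mul(Rational(1, 3), Add(40, 2)) = Mul(Rational(1, 3), 42) = 14)
Function('h')(a, z) = Mul(-4, a) (Function('h')(a, z) = Mul(-2, Mul(2, a)) = Mul(-4, a))
Mul(Function('h')(Add(Mul(Z, Pow(11, -1)), Mul(11, Pow(8, -1))), -17), Add(1179, 342)) = Mul(Mul(-4, Add(Mul(14, Pow(11, -1)), Mul(11, Pow(8, -1)))), Add(1179, 342)) = Mul(Mul(-4, Add(Mul(14, Rational(1, 11)), Mul(11, Rational(1, 8)))), 1521) = Mul(Mul(-4, Add(Rational(14, 11), Rational(11, 8))), 1521) = Mul(Mul(-4, Rational(233, 88)), 1521) = Mul(Rational(-233, 22), 1521) = Rational(-354393, 22)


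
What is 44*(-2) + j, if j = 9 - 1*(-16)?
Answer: -63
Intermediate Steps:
j = 25 (j = 9 + 16 = 25)
44*(-2) + j = 44*(-2) + 25 = -88 + 25 = -63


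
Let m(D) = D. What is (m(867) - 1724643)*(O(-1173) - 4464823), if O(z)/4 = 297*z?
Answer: 10098477958272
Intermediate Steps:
O(z) = 1188*z (O(z) = 4*(297*z) = 1188*z)
(m(867) - 1724643)*(O(-1173) - 4464823) = (867 - 1724643)*(1188*(-1173) - 4464823) = -1723776*(-1393524 - 4464823) = -1723776*(-5858347) = 10098477958272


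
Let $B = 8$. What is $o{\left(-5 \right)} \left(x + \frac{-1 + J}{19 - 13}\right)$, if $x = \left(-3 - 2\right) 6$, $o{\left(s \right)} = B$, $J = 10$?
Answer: $-228$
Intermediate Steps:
$o{\left(s \right)} = 8$
$x = -30$ ($x = \left(-5\right) 6 = -30$)
$o{\left(-5 \right)} \left(x + \frac{-1 + J}{19 - 13}\right) = 8 \left(-30 + \frac{-1 + 10}{19 - 13}\right) = 8 \left(-30 + \frac{9}{6}\right) = 8 \left(-30 + 9 \cdot \frac{1}{6}\right) = 8 \left(-30 + \frac{3}{2}\right) = 8 \left(- \frac{57}{2}\right) = -228$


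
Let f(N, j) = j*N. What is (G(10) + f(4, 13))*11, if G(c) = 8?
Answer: 660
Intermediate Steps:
f(N, j) = N*j
(G(10) + f(4, 13))*11 = (8 + 4*13)*11 = (8 + 52)*11 = 60*11 = 660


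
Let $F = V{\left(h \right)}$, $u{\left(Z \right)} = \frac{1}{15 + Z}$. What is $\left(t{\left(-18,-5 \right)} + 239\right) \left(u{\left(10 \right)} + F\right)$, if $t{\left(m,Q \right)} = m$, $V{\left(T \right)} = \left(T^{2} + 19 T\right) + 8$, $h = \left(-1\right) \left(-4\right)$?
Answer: $\frac{552721}{25} \approx 22109.0$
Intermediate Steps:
$h = 4$
$V{\left(T \right)} = 8 + T^{2} + 19 T$
$F = 100$ ($F = 8 + 4^{2} + 19 \cdot 4 = 8 + 16 + 76 = 100$)
$\left(t{\left(-18,-5 \right)} + 239\right) \left(u{\left(10 \right)} + F\right) = \left(-18 + 239\right) \left(\frac{1}{15 + 10} + 100\right) = 221 \left(\frac{1}{25} + 100\right) = 221 \cdot \frac{2501}{25} = \frac{552721}{25}$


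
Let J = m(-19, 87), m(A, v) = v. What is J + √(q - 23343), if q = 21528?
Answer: 87 + 11*I*√15 ≈ 87.0 + 42.603*I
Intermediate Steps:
J = 87
J + √(q - 23343) = 87 + √(21528 - 23343) = 87 + √(-1815) = 87 + 11*I*√15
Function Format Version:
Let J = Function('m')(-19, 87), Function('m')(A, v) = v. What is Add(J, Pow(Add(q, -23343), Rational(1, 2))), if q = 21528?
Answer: Add(87, Mul(11, I, Pow(15, Rational(1, 2)))) ≈ Add(87.000, Mul(42.603, I))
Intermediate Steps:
J = 87
Add(J, Pow(Add(q, -23343), Rational(1, 2))) = Add(87, Pow(Add(21528, -23343), Rational(1, 2))) = Add(87, Pow(-1815, Rational(1, 2))) = Add(87, Mul(11, I, Pow(15, Rational(1, 2))))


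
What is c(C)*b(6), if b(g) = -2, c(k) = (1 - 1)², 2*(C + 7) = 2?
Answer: 0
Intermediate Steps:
C = -6 (C = -7 + (½)*2 = -7 + 1 = -6)
c(k) = 0 (c(k) = 0² = 0)
c(C)*b(6) = 0*(-2) = 0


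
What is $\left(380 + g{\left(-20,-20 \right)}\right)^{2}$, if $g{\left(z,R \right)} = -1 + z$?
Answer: $128881$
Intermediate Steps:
$\left(380 + g{\left(-20,-20 \right)}\right)^{2} = \left(380 - 21\right)^{2} = 359^{2} = 128881$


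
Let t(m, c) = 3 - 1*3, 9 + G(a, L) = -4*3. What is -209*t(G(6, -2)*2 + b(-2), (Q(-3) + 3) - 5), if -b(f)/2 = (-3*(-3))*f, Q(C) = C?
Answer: 0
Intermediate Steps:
G(a, L) = -21 (G(a, L) = -9 - 4*3 = -9 - 12 = -21)
b(f) = -18*f (b(f) = -2*(-3*(-3))*f = -18*f)
t(m, c) = 0 (t(m, c) = 3 - 3 = 0)
-209*t(G(6, -2)*2 + b(-2), (Q(-3) + 3) - 5) = -209*0 = 0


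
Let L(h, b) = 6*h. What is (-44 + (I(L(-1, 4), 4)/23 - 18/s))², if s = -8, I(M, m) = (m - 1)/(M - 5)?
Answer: 1786161169/1024144 ≈ 1744.1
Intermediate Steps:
I(M, m) = (-1 + m)/(-5 + M)
(-44 + (I(L(-1, 4), 4)/23 - 18/s))² = (-44 + (((-1 + 4)/(-5 + 6*(-1)))/23 - 18/(-8)))² = (-44 + ((3/(-5 - 6))*(1/23) - 18*(-⅛)))² = (-44 + ((3/(-11))*(1/23) + 9/4))² = (-44 + (-1/11*3*(1/23) + 9/4))² = (-44 + (-3/11*1/23 + 9/4))² = (-44 + (-3/253 + 9/4))² = (-44 + 2265/1012)² = (-42263/1012)² = 1786161169/1024144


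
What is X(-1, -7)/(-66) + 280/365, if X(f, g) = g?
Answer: 4207/4818 ≈ 0.87318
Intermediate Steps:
X(-1, -7)/(-66) + 280/365 = -7/(-66) + 280/365 = -7*(-1/66) + 280*(1/365) = 7/66 + 56/73 = 4207/4818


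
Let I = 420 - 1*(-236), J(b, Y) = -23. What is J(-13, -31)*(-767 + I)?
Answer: 2553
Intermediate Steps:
I = 656 (I = 420 + 236 = 656)
J(-13, -31)*(-767 + I) = -23*(-767 + 656) = -23*(-111) = 2553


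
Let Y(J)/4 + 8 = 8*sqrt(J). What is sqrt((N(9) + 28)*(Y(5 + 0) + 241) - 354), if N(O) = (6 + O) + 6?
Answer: sqrt(9887 + 1568*sqrt(5)) ≈ 115.73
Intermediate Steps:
N(O) = 12 + O
Y(J) = -32 + 32*sqrt(J) (Y(J) = -32 + 4*(8*sqrt(J)) = -32 + 32*sqrt(J))
sqrt((N(9) + 28)*(Y(5 + 0) + 241) - 354) = sqrt(((12 + 9) + 28)*((-32 + 32*sqrt(5 + 0)) + 241) - 354) = sqrt((21 + 28)*((-32 + 32*sqrt(5)) + 241) - 354) = sqrt(49*(209 + 32*sqrt(5)) - 354) = sqrt((10241 + 1568*sqrt(5)) - 354) = sqrt(9887 + 1568*sqrt(5))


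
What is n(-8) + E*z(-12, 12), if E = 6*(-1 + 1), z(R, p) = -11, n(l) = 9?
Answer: 9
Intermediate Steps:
E = 0 (E = 6*0 = 0)
n(-8) + E*z(-12, 12) = 9 + 0*(-11) = 9 + 0 = 9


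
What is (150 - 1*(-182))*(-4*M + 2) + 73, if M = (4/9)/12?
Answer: 18571/27 ≈ 687.81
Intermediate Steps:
M = 1/27 (M = (4*(⅑))*(1/12) = (4/9)*(1/12) = 1/27 ≈ 0.037037)
(150 - 1*(-182))*(-4*M + 2) + 73 = (150 - 1*(-182))*(-4*1/27 + 2) + 73 = (150 + 182)*(-4/27 + 2) + 73 = 332*(50/27) + 73 = 16600/27 + 73 = 18571/27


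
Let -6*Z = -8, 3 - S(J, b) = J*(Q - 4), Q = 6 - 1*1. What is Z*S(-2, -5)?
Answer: 20/3 ≈ 6.6667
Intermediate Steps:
Q = 5 (Q = 6 - 1 = 5)
S(J, b) = 3 - J (S(J, b) = 3 - J*(5 - 4) = 3 - J)
Z = 4/3 (Z = -⅙*(-8) = 4/3 ≈ 1.3333)
Z*S(-2, -5) = 4*(3 - 1*(-2))/3 = 4*(3 + 2)/3 = (4/3)*5 = 20/3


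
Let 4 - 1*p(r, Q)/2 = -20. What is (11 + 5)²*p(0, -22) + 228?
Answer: 12516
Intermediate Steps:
p(r, Q) = 48 (p(r, Q) = 8 - 2*(-20) = 8 + 40 = 48)
(11 + 5)²*p(0, -22) + 228 = (11 + 5)²*48 + 228 = 16²*48 + 228 = 256*48 + 228 = 12288 + 228 = 12516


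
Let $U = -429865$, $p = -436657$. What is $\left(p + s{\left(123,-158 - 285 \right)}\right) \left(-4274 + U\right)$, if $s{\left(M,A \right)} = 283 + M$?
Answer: $189393572889$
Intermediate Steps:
$\left(p + s{\left(123,-158 - 285 \right)}\right) \left(-4274 + U\right) = \left(-436657 + \left(283 + 123\right)\right) \left(-4274 - 429865\right) = \left(-436657 + 406\right) \left(-434139\right) = \left(-436251\right) \left(-434139\right) = 189393572889$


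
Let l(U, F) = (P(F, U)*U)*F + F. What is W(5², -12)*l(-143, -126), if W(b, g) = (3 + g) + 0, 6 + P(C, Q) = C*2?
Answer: 41838930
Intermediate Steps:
P(C, Q) = -6 + 2*C (P(C, Q) = -6 + C*2 = -6 + 2*C)
W(b, g) = 3 + g
l(U, F) = F + F*U*(-6 + 2*F) (l(U, F) = ((-6 + 2*F)*U)*F + F = (U*(-6 + 2*F))*F + F = F*U*(-6 + 2*F) + F = F + F*U*(-6 + 2*F))
W(5², -12)*l(-143, -126) = (3 - 12)*(-126*(1 + 2*(-143)*(-3 - 126))) = -(-1134)*(1 + 2*(-143)*(-129)) = -(-1134)*(1 + 36894) = -(-1134)*36895 = -9*(-4648770) = 41838930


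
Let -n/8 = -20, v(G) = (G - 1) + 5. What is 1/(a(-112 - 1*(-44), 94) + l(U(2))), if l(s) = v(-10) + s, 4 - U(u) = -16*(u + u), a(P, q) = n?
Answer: 1/222 ≈ 0.0045045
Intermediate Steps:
v(G) = 4 + G (v(G) = (-1 + G) + 5 = 4 + G)
n = 160 (n = -8*(-20) = 160)
a(P, q) = 160
U(u) = 4 + 32*u (U(u) = 4 - (-16)*(u + u) = 4 - (-16)*2*u = 4 - (-32)*u = 4 + 32*u)
l(s) = -6 + s (l(s) = (4 - 10) + s = -6 + s)
1/(a(-112 - 1*(-44), 94) + l(U(2))) = 1/(160 + (-6 + (4 + 32*2))) = 1/(160 + (-6 + (4 + 64))) = 1/(160 + (-6 + 68)) = 1/(160 + 62) = 1/222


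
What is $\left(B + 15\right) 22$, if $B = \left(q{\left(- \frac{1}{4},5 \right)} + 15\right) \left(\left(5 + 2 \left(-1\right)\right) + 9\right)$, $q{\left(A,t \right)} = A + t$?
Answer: $5544$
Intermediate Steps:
$B = 237$ ($B = \left(\left(- \frac{1}{4} + 5\right) + 15\right) \left(\left(5 + 2 \left(-1\right)\right) + 9\right) = \left(\left(\left(-1\right) \frac{1}{4} + 5\right) + 15\right) \left(\left(5 - 2\right) + 9\right) = \left(\left(- \frac{1}{4} + 5\right) + 15\right) \left(3 + 9\right) = \left(\frac{19}{4} + 15\right) 12 = \frac{79}{4} \cdot 12 = 237$)
$\left(B + 15\right) 22 = \left(237 + 15\right) 22 = 252 \cdot 22 = 5544$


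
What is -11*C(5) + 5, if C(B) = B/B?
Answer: -6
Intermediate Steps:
C(B) = 1
-11*C(5) + 5 = -11*1 + 5 = -11 + 5 = -6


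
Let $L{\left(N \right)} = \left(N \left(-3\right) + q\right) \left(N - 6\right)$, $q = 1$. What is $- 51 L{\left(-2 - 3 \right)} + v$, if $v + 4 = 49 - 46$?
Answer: $8975$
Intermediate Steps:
$v = -1$ ($v = -4 + \left(49 - 46\right) = -4 + 3 = -1$)
$L{\left(N \right)} = \left(1 - 3 N\right) \left(-6 + N\right)$ ($L{\left(N \right)} = \left(N \left(-3\right) + 1\right) \left(N - 6\right) = \left(- 3 N + 1\right) \left(-6 + N\right) = \left(1 - 3 N\right) \left(-6 + N\right)$)
$- 51 L{\left(-2 - 3 \right)} + v = - 51 \left(-6 - 3 \left(-2 - 3\right)^{2} + 19 \left(-2 - 3\right)\right) - 1 = - 51 \left(-6 - 3 \left(-5\right)^{2} + 19 \left(-5\right)\right) - 1 = - 51 \left(-6 - 75 - 95\right) - 1 = \left(-51\right) \left(-176\right) - 1 = 8976 - 1 = 8975$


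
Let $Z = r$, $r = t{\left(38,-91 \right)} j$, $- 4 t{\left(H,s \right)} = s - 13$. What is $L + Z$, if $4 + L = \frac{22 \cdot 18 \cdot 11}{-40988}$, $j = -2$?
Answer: $- \frac{574921}{10247} \approx -56.106$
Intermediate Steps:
$t{\left(H,s \right)} = \frac{13}{4} - \frac{s}{4}$ ($t{\left(H,s \right)} = - \frac{s - 13}{4} = - \frac{-13 + s}{4} = \frac{13}{4} - \frac{s}{4}$)
$r = -52$ ($r = \left(\frac{13}{4} - - \frac{91}{4}\right) \left(-2\right) = \left(\frac{13}{4} + \frac{91}{4}\right) \left(-2\right) = 26 \left(-2\right) = -52$)
$L = - \frac{42077}{10247}$ ($L = -4 + \frac{22 \cdot 18 \cdot 11}{-40988} = -4 + 396 \cdot 11 \left(- \frac{1}{40988}\right) = -4 + 4356 \left(- \frac{1}{40988}\right) = -4 - \frac{1089}{10247} = - \frac{42077}{10247} \approx -4.1063$)
$Z = -52$
$L + Z = - \frac{42077}{10247} - 52 = - \frac{574921}{10247}$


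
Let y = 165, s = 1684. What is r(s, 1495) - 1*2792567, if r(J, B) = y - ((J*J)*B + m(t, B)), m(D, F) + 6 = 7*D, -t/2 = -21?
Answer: -4242397410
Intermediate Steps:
t = 42 (t = -2*(-21) = 42)
m(D, F) = -6 + 7*D
r(J, B) = -123 - B*J² (r(J, B) = 165 - ((J*J)*B + (-6 + 7*42)) = 165 - (J²*B + (-6 + 294)) = 165 - (B*J² + 288) = 165 - (288 + B*J²) = 165 + (-288 - B*J²) = -123 - B*J²)
r(s, 1495) - 1*2792567 = (-123 - 1*1495*1684²) - 1*2792567 = (-123 - 1*1495*2835856) - 2792567 = (-123 - 4239604720) - 2792567 = -4239604843 - 2792567 = -4242397410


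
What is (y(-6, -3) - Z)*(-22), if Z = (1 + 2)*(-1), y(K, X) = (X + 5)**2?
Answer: -154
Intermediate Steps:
y(K, X) = (5 + X)**2
Z = -3 (Z = 3*(-1) = -3)
(y(-6, -3) - Z)*(-22) = ((5 - 3)**2 - 1*(-3))*(-22) = (2**2 + 3)*(-22) = (4 + 3)*(-22) = 7*(-22) = -154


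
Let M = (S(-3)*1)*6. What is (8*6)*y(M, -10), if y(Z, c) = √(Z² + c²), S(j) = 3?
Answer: 96*√106 ≈ 988.38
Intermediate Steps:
M = 18 (M = (3*1)*6 = 3*6 = 18)
(8*6)*y(M, -10) = (8*6)*√(18² + (-10)²) = 48*√(324 + 100) = 48*√424 = 48*(2*√106) = 96*√106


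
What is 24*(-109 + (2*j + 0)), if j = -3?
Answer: -2760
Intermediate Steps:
24*(-109 + (2*j + 0)) = 24*(-109 + (2*(-3) + 0)) = 24*(-109 + (-6 + 0)) = 24*(-109 - 6) = 24*(-115) = -2760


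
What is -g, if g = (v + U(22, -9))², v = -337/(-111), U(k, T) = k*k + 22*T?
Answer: -1029318889/12321 ≈ -83542.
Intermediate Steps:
U(k, T) = k² + 22*T
v = 337/111 (v = -337*(-1/111) = 337/111 ≈ 3.0360)
g = 1029318889/12321 (g = (337/111 + (22² + 22*(-9)))² = (337/111 + (484 - 198))² = (337/111 + 286)² = (32083/111)² = 1029318889/12321 ≈ 83542.)
-g = -1*1029318889/12321 = -1029318889/12321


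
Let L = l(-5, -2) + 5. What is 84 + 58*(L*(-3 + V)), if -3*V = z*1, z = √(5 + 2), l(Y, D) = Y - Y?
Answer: -786 - 290*√7/3 ≈ -1041.8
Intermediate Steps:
l(Y, D) = 0
z = √7 ≈ 2.6458
L = 5 (L = 0 + 5 = 5)
V = -√7/3 ≈ -0.88192
84 + 58*(L*(-3 + V)) = 84 + 58*(5*(-3 - √7/3)) = 84 + 58*(-15 - 5*√7/3) = 84 + (-870 - 290*√7/3) = -786 - 290*√7/3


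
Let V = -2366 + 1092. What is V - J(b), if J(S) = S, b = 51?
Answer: -1325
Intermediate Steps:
V = -1274
V - J(b) = -1274 - 1*51 = -1274 - 51 = -1325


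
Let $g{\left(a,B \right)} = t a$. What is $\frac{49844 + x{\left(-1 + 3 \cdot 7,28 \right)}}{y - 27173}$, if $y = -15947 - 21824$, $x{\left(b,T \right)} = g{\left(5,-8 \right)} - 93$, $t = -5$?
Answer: $- \frac{24863}{32472} \approx -0.76567$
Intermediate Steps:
$g{\left(a,B \right)} = - 5 a$
$x{\left(b,T \right)} = -118$ ($x{\left(b,T \right)} = \left(-5\right) 5 - 93 = -25 - 93 = -118$)
$y = -37771$ ($y = -15947 - 21824 = -37771$)
$\frac{49844 + x{\left(-1 + 3 \cdot 7,28 \right)}}{y - 27173} = \frac{49844 - 118}{-37771 - 27173} = \frac{49726}{-64944} = 49726 \left(- \frac{1}{64944}\right) = - \frac{24863}{32472}$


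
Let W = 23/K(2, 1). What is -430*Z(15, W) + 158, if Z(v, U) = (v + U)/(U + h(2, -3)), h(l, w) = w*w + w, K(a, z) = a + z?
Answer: -22762/41 ≈ -555.17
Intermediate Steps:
h(l, w) = w + w**2 (h(l, w) = w**2 + w = w + w**2)
W = 23/3 (W = 23/(2 + 1) = 23/3 ≈ 7.6667)
Z(v, U) = (U + v)/(6 + U) (Z(v, U) = (v + U)/(U - 3*(1 - 3)) = (U + v)/(U - 3*(-2)) = (U + v)/(U + 6) = (U + v)/(6 + U))
-430*Z(15, W) + 158 = -430*(23/3 + 15)/(6 + 23/3) + 158 = -430*68/(41/3*3) + 158 = -1290*68/(41*3) + 158 = -430*68/41 + 158 = -29240/41 + 158 = -22762/41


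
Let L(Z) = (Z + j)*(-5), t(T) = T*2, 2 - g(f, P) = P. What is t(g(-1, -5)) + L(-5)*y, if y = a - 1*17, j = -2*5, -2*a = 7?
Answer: -3047/2 ≈ -1523.5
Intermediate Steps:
a = -7/2 (a = -½*7 = -7/2 ≈ -3.5000)
g(f, P) = 2 - P
j = -10
y = -41/2 (y = -7/2 - 1*17 = -7/2 - 17 = -41/2 ≈ -20.500)
t(T) = 2*T
L(Z) = 50 - 5*Z (L(Z) = (Z - 10)*(-5) = (-10 + Z)*(-5) = 50 - 5*Z)
t(g(-1, -5)) + L(-5)*y = 2*(2 - 1*(-5)) + (50 - 5*(-5))*(-41/2) = 2*(2 + 5) + (50 + 25)*(-41/2) = 2*7 + 75*(-41/2) = 14 - 3075/2 = -3047/2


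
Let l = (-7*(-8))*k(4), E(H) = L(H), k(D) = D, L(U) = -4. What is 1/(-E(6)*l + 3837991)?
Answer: 1/3838887 ≈ 2.6049e-7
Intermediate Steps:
E(H) = -4
l = 224 (l = -7*(-8)*4 = 56*4 = 224)
1/(-E(6)*l + 3837991) = 1/(-(-4)*224 + 3837991) = 1/(-1*(-896) + 3837991) = 1/(896 + 3837991) = 1/3838887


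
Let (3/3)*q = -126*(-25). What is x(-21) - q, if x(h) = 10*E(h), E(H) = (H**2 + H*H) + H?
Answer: 5460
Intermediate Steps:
E(H) = H + 2*H**2 (E(H) = (H**2 + H**2) + H = 2*H**2 + H = H + 2*H**2)
x(h) = 10*h*(1 + 2*h) (x(h) = 10*(h*(1 + 2*h)) = 10*h*(1 + 2*h))
q = 3150 (q = -126*(-25) = 3150)
x(-21) - q = 10*(-21)*(1 + 2*(-21)) - 1*3150 = 10*(-21)*(1 - 42) - 3150 = 10*(-21)*(-41) - 3150 = 8610 - 3150 = 5460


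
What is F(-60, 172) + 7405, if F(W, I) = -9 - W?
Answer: 7456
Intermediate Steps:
F(-60, 172) + 7405 = (-9 - 1*(-60)) + 7405 = (-9 + 60) + 7405 = 51 + 7405 = 7456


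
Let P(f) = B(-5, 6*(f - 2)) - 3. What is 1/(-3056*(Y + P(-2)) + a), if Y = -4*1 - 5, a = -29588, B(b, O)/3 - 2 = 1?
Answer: -1/20420 ≈ -4.8972e-5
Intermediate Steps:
B(b, O) = 9 (B(b, O) = 6 + 3*1 = 6 + 3 = 9)
P(f) = 6 (P(f) = 9 - 3 = 6)
Y = -9 (Y = -4 - 5 = -9)
1/(-3056*(Y + P(-2)) + a) = 1/(-3056*(-9 + 6) - 29588) = 1/(-3056*(-3) - 29588) = 1/(-764*(-12) - 29588) = 1/(9168 - 29588) = 1/(-20420) = -1/20420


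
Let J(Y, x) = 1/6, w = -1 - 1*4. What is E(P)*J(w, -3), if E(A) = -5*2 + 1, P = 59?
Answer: -3/2 ≈ -1.5000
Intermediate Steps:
w = -5 (w = -1 - 4 = -5)
J(Y, x) = 1/6
E(A) = -9 (E(A) = -10 + 1 = -9)
E(P)*J(w, -3) = -9*1/6 = -3/2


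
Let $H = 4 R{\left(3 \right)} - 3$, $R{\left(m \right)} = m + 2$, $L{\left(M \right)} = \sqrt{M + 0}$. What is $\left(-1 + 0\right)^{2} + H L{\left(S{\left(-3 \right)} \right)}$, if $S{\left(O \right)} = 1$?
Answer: $18$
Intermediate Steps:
$L{\left(M \right)} = \sqrt{M}$
$R{\left(m \right)} = 2 + m$
$H = 17$ ($H = 4 \left(2 + 3\right) - 3 = 4 \cdot 5 - 3 = 20 - 3 = 17$)
$\left(-1 + 0\right)^{2} + H L{\left(S{\left(-3 \right)} \right)} = \left(-1 + 0\right)^{2} + 17 \sqrt{1} = \left(-1\right)^{2} + 17 \cdot 1 = 1 + 17 = 18$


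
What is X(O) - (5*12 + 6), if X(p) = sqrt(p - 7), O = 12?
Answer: -66 + sqrt(5) ≈ -63.764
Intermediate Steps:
X(p) = sqrt(-7 + p)
X(O) - (5*12 + 6) = sqrt(-7 + 12) - (5*12 + 6) = sqrt(5) - (60 + 6) = sqrt(5) - 1*66 = sqrt(5) - 66 = -66 + sqrt(5)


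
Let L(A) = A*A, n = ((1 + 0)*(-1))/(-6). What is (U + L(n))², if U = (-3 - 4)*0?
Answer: 1/1296 ≈ 0.00077160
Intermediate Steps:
n = ⅙ (n = (1*(-1))*(-⅙) = -1*(-⅙) = ⅙ ≈ 0.16667)
U = 0 (U = -7*0 = 0)
L(A) = A²
(U + L(n))² = (0 + (⅙)²)² = (0 + 1/36)² = (1/36)² = 1/1296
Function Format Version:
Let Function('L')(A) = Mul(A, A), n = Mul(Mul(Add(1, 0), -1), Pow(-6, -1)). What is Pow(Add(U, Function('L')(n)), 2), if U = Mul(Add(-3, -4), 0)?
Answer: Rational(1, 1296) ≈ 0.00077160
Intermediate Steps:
n = Rational(1, 6) (n = Mul(Mul(1, -1), Rational(-1, 6)) = Mul(-1, Rational(-1, 6)) = Rational(1, 6) ≈ 0.16667)
U = 0 (U = Mul(-7, 0) = 0)
Function('L')(A) = Pow(A, 2)
Pow(Add(U, Function('L')(n)), 2) = Pow(Add(0, Pow(Rational(1, 6), 2)), 2) = Pow(Add(0, Rational(1, 36)), 2) = Pow(Rational(1, 36), 2) = Rational(1, 1296)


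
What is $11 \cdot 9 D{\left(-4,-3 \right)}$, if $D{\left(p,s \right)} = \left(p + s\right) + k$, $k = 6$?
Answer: $-99$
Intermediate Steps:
$D{\left(p,s \right)} = 6 + p + s$ ($D{\left(p,s \right)} = \left(p + s\right) + 6 = 6 + p + s$)
$11 \cdot 9 D{\left(-4,-3 \right)} = 11 \cdot 9 \left(6 - 4 - 3\right) = 99 \left(-1\right) = -99$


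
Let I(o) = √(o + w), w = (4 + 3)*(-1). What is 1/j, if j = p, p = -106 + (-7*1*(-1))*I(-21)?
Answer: -53/6304 - 7*I*√7/6304 ≈ -0.0084074 - 0.0029379*I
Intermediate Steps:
w = -7 (w = 7*(-1) = -7)
I(o) = √(-7 + o) (I(o) = √(o - 7) = √(-7 + o))
p = -106 + 14*I*√7 (p = -106 + (-7*1*(-1))*√(-7 - 21) = -106 + (-7*(-1))*√(-28) = -106 + 7*(2*I*√7) = -106 + 14*I*√7 ≈ -106.0 + 37.041*I)
j = -106 + 14*I*√7 ≈ -106.0 + 37.041*I
1/j = 1/(-106 + 14*I*√7)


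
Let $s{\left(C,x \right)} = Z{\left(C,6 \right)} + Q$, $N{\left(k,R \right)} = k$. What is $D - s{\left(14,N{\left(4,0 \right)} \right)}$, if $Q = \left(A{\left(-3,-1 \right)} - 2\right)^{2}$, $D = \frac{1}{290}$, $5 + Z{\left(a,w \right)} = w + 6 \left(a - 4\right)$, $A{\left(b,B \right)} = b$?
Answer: $- \frac{24939}{290} \approx -85.997$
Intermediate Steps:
$Z{\left(a,w \right)} = -29 + w + 6 a$ ($Z{\left(a,w \right)} = -5 + \left(w + 6 \left(a - 4\right)\right) = -5 + \left(w + 6 \left(-4 + a\right)\right) = -5 + \left(w + \left(-24 + 6 a\right)\right) = -5 + \left(-24 + w + 6 a\right) = -29 + w + 6 a$)
$D = \frac{1}{290} \approx 0.0034483$
$Q = 25$ ($Q = \left(-3 - 2\right)^{2} = \left(-5\right)^{2} = 25$)
$s{\left(C,x \right)} = 2 + 6 C$ ($s{\left(C,x \right)} = \left(-29 + 6 + 6 C\right) + 25 = \left(-23 + 6 C\right) + 25 = 2 + 6 C$)
$D - s{\left(14,N{\left(4,0 \right)} \right)} = \frac{1}{290} - \left(2 + 6 \cdot 14\right) = \frac{1}{290} - \left(2 + 84\right) = \frac{1}{290} - 86 = - \frac{24939}{290}$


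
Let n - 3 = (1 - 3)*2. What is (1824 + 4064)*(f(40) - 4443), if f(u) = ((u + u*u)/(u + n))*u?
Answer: -634002176/39 ≈ -1.6256e+7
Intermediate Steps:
n = -1 (n = 3 + (1 - 3)*2 = 3 - 2*2 = 3 - 4 = -1)
f(u) = u*(u + u²)/(-1 + u) (f(u) = ((u + u*u)/(u - 1))*u = ((u + u²)/(-1 + u))*u = u*(u + u²)/(-1 + u))
(1824 + 4064)*(f(40) - 4443) = (1824 + 4064)*(40²*(1 + 40)/(-1 + 40) - 4443) = 5888*(1600*41/39 - 4443) = 5888*(1600*(1/39)*41 - 4443) = 5888*(65600/39 - 4443) = 5888*(-107677/39) = -634002176/39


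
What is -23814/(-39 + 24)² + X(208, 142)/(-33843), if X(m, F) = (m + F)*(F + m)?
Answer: -92611078/846075 ≈ -109.46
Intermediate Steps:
X(m, F) = (F + m)² (X(m, F) = (F + m)*(F + m) = (F + m)²)
-23814/(-39 + 24)² + X(208, 142)/(-33843) = -23814/(-39 + 24)² + (142 + 208)²/(-33843) = -23814/((-15)²) + 350²*(-1/33843) = -23814/225 + 122500*(-1/33843) = -23814*1/225 - 122500/33843 = -2646/25 - 122500/33843 = -92611078/846075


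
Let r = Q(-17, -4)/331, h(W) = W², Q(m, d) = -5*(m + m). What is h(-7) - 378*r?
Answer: -48041/331 ≈ -145.14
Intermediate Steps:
Q(m, d) = -10*m
r = 170/331 (r = -10*(-17)/331 = 170*(1/331) = 170/331 ≈ 0.51360)
h(-7) - 378*r = (-7)² - 378*170/331 = 49 - 64260/331 = -48041/331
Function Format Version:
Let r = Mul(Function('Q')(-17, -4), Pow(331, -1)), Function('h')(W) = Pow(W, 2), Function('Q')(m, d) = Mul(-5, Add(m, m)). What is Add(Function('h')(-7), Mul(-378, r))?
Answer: Rational(-48041, 331) ≈ -145.14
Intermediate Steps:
Function('Q')(m, d) = Mul(-10, m) (Function('Q')(m, d) = Mul(-5, Mul(2, m)) = Mul(-10, m))
r = Rational(170, 331) (r = Mul(Mul(-10, -17), Pow(331, -1)) = Mul(170, Rational(1, 331)) = Rational(170, 331) ≈ 0.51360)
Add(Function('h')(-7), Mul(-378, r)) = Add(Pow(-7, 2), Mul(-378, Rational(170, 331))) = Add(49, Rational(-64260, 331)) = Rational(-48041, 331)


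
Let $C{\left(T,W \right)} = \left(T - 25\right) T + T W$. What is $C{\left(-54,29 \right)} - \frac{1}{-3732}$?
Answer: $\frac{10076401}{3732} \approx 2700.0$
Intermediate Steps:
$C{\left(T,W \right)} = T W + T \left(-25 + T\right)$ ($C{\left(T,W \right)} = \left(-25 + T\right) T + T W = T \left(-25 + T\right) + T W = T W + T \left(-25 + T\right)$)
$C{\left(-54,29 \right)} - \frac{1}{-3732} = - 54 \left(-25 - 54 + 29\right) - \frac{1}{-3732} = \left(-54\right) \left(-50\right) - - \frac{1}{3732} = 2700 + \frac{1}{3732} = \frac{10076401}{3732}$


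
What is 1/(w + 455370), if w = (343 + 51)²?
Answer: 1/610606 ≈ 1.6377e-6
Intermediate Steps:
w = 155236 (w = 394² = 155236)
1/(w + 455370) = 1/(155236 + 455370) = 1/610606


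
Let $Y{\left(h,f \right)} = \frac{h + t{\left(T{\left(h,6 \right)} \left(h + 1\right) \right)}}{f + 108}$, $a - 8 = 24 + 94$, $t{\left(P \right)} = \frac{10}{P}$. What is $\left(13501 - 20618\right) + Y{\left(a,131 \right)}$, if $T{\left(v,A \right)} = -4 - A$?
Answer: $- \frac{216006300}{30353} \approx -7116.5$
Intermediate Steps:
$a = 126$ ($a = 8 + \left(24 + 94\right) = 8 + 118 = 126$)
$Y{\left(h,f \right)} = \frac{h + \frac{10}{-10 - 10 h}}{108 + f}$ ($Y{\left(h,f \right)} = \frac{h + \frac{10}{\left(-4 - 6\right) \left(h + 1\right)}}{f + 108} = \frac{h + \frac{10}{\left(-4 - 6\right) \left(1 + h\right)}}{108 + f} = \frac{h + \frac{10}{\left(-10\right) \left(1 + h\right)}}{108 + f} = \frac{h + \frac{10}{-10 - 10 h}}{108 + f}$)
$\left(13501 - 20618\right) + Y{\left(a,131 \right)} = \left(13501 - 20618\right) + \frac{-1 + 126 \left(1 + 126\right)}{\left(1 + 126\right) \left(108 + 131\right)} = -7117 + \frac{-1 + 126 \cdot 127}{127 \cdot 239} = -7117 + \frac{1}{127} \cdot \frac{1}{239} \left(-1 + 16002\right) = -7117 + \frac{1}{127} \cdot \frac{1}{239} \cdot 16001 = -7117 + \frac{16001}{30353} = - \frac{216006300}{30353}$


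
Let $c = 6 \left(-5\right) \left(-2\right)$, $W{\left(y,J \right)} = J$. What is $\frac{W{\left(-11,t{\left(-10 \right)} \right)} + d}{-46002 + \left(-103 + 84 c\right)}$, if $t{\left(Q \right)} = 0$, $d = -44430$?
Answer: $\frac{8886}{8213} \approx 1.0819$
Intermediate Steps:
$c = 60$ ($c = \left(-30\right) \left(-2\right) = 60$)
$\frac{W{\left(-11,t{\left(-10 \right)} \right)} + d}{-46002 + \left(-103 + 84 c\right)} = \frac{0 - 44430}{-46002 + \left(-103 + 84 \cdot 60\right)} = - \frac{44430}{-46002 + \left(-103 + 5040\right)} = - \frac{44430}{-46002 + 4937} = - \frac{44430}{-41065} = \left(-44430\right) \left(- \frac{1}{41065}\right) = \frac{8886}{8213}$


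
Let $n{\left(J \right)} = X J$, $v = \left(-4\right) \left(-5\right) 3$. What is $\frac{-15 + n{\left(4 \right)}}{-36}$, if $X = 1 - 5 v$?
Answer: $\frac{1211}{36} \approx 33.639$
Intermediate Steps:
$v = 60$ ($v = 20 \cdot 3 = 60$)
$X = -299$ ($X = 1 - 300 = -299$)
$n{\left(J \right)} = - 299 J$
$\frac{-15 + n{\left(4 \right)}}{-36} = \frac{-15 - 1196}{-36} = \left(-15 - 1196\right) \left(- \frac{1}{36}\right) = \left(-1211\right) \left(- \frac{1}{36}\right) = \frac{1211}{36}$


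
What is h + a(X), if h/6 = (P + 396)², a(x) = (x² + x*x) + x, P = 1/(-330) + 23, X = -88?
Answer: 19397826361/18150 ≈ 1.0688e+6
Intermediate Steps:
P = 7589/330 (P = -1/330 + 23 = 7589/330 ≈ 22.997)
a(x) = x + 2*x² (a(x) = (x² + x²) + x = 2*x² + x = x + 2*x²)
h = 19118316361/18150 (h = 6*(7589/330 + 396)² = 6*(138269/330)² = 6*(19118316361/108900) = 19118316361/18150 ≈ 1.0534e+6)
h + a(X) = 19118316361/18150 - 88*(1 + 2*(-88)) = 19118316361/18150 - 88*(1 - 176) = 19118316361/18150 - 88*(-175) = 19118316361/18150 + 15400 = 19397826361/18150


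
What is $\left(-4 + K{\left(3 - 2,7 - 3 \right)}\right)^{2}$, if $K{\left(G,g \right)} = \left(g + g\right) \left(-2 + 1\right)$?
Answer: $144$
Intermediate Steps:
$K{\left(G,g \right)} = - 2 g$ ($K{\left(G,g \right)} = 2 g \left(-1\right) = - 2 g$)
$\left(-4 + K{\left(3 - 2,7 - 3 \right)}\right)^{2} = \left(-4 - 2 \left(7 - 3\right)\right)^{2} = \left(-4 - 8\right)^{2} = \left(-12\right)^{2} = 144$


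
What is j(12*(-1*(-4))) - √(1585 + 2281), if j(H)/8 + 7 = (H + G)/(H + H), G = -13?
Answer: -637/12 - √3866 ≈ -115.26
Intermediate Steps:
j(H) = -56 + 4*(-13 + H)/H (j(H) = -56 + 8*((H - 13)/(H + H)) = -56 + 8*((-13 + H)/((2*H))) = -56 + 8*((-13 + H)*(1/(2*H))) = -56 + 8*((-13 + H)/(2*H)) = -56 + 4*(-13 + H)/H)
j(12*(-1*(-4))) - √(1585 + 2281) = (-52 - 52/(12*(-1*(-4)))) - √(1585 + 2281) = (-52 - 52/(12*4)) - √3866 = (-52 - 52/48) - √3866 = (-52 - 52*1/48) - √3866 = (-52 - 13/12) - √3866 = -637/12 - √3866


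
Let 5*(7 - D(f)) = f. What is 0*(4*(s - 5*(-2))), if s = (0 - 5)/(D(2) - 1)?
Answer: 0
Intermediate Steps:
D(f) = 7 - f/5
s = -25/28 (s = (0 - 5)/((7 - 1/5*2) - 1) = -5/((7 - 2/5) - 1) = -5/(33/5 - 1) = -5/28/5 = -5*5/28 = -25/28 ≈ -0.89286)
0*(4*(s - 5*(-2))) = 0*(4*(-25/28 - 5*(-2))) = 0*(4*(-25/28 + 10)) = 0*(4*(255/28)) = 0*(255/7) = 0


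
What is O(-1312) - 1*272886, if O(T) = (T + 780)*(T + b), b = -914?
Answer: 911346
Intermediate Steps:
O(T) = (-914 + T)*(780 + T) (O(T) = (T + 780)*(T - 914) = (780 + T)*(-914 + T) = (-914 + T)*(780 + T))
O(-1312) - 1*272886 = (-712920 + (-1312)² - 134*(-1312)) - 1*272886 = (-712920 + 1721344 + 175808) - 272886 = 1184232 - 272886 = 911346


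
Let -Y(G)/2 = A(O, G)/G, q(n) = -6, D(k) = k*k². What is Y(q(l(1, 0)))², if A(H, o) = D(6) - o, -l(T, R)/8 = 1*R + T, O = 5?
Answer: 5476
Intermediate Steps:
D(k) = k³
l(T, R) = -8*R - 8*T (l(T, R) = -8*(1*R + T) = -8*(R + T) = -8*R - 8*T)
A(H, o) = 216 - o (A(H, o) = 6³ - o = 216 - o)
Y(G) = -2*(216 - G)/G
Y(q(l(1, 0)))² = (2 - 432/(-6))² = (2 - 432*(-⅙))² = (2 + 72)² = 74² = 5476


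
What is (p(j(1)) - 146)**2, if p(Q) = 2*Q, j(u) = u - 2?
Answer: 21904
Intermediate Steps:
j(u) = -2 + u
(p(j(1)) - 146)**2 = (2*(-2 + 1) - 146)**2 = (2*(-1) - 146)**2 = (-2 - 146)**2 = (-148)**2 = 21904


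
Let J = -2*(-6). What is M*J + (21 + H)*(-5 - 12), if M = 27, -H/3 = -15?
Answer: -798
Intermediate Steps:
H = 45 (H = -3*(-15) = 45)
J = 12
M*J + (21 + H)*(-5 - 12) = 27*12 + (21 + 45)*(-5 - 12) = 324 + 66*(-17) = 324 - 1122 = -798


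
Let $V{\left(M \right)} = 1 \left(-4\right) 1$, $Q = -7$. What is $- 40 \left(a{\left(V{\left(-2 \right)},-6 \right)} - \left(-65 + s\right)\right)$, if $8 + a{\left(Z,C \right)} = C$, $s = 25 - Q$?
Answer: $-760$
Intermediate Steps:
$V{\left(M \right)} = -4$ ($V{\left(M \right)} = \left(-4\right) 1 = -4$)
$s = 32$ ($s = 25 - -7 = 25 + 7 = 32$)
$a{\left(Z,C \right)} = -8 + C$
$- 40 \left(a{\left(V{\left(-2 \right)},-6 \right)} - \left(-65 + s\right)\right) = - 40 \left(\left(-8 - 6\right) + \left(65 - 32\right)\right) = - 40 \left(-14 + \left(65 - 32\right)\right) = - 40 \left(-14 + 33\right) = \left(-40\right) 19 = -760$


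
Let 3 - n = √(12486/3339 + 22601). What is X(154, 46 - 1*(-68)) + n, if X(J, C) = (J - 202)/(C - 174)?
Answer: 19/5 - 5*√1120082019/1113 ≈ -146.55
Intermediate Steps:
X(J, C) = (-202 + J)/(-174 + C)
n = 3 - 5*√1120082019/1113 (n = 3 - √(12486/3339 + 22601) = 3 - √(12486*(1/3339) + 22601) = 3 - √(4162/1113 + 22601) = 3 - √(25159075/1113) = 3 - 5*√1120082019/1113 ≈ -147.35)
X(154, 46 - 1*(-68)) + n = (-202 + 154)/(-174 + (46 - 1*(-68))) + (3 - 5*√1120082019/1113) = -48/(-174 + (46 + 68)) + (3 - 5*√1120082019/1113) = -48/(-174 + 114) + (3 - 5*√1120082019/1113) = -48/(-60) + (3 - 5*√1120082019/1113) = -1/60*(-48) + (3 - 5*√1120082019/1113) = ⅘ + (3 - 5*√1120082019/1113) = 19/5 - 5*√1120082019/1113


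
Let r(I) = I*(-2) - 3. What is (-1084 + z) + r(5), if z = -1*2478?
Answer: -3575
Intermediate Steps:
r(I) = -3 - 2*I (r(I) = -2*I - 3 = -3 - 2*I)
z = -2478
(-1084 + z) + r(5) = (-1084 - 2478) + (-3 - 2*5) = -3562 + (-3 - 10) = -3562 - 13 = -3575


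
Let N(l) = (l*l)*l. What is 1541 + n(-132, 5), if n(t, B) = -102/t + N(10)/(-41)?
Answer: 1368679/902 ≈ 1517.4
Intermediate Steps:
N(l) = l**3 (N(l) = l**2*l = l**3)
n(t, B) = -1000/41 - 102/t (n(t, B) = -102/t + 10**3/(-41) = -102/t + 1000*(-1/41) = -102/t - 1000/41 = -1000/41 - 102/t)
1541 + n(-132, 5) = 1541 + (-1000/41 - 102/(-132)) = 1541 + (-1000/41 - 102*(-1/132)) = 1541 + (-1000/41 + 17/22) = 1541 - 21303/902 = 1368679/902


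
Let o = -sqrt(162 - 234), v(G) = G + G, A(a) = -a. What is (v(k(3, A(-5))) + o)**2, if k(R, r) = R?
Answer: 36*(1 - I*sqrt(2))**2 ≈ -36.0 - 101.82*I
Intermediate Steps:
v(G) = 2*G
o = -6*I*sqrt(2) (o = -sqrt(-72) = -6*I*sqrt(2) ≈ -8.4853*I)
(v(k(3, A(-5))) + o)**2 = (2*3 - 6*I*sqrt(2))**2 = (6 - 6*I*sqrt(2))**2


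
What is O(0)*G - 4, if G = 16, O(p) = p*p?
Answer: -4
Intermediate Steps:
O(p) = p²
O(0)*G - 4 = 0²*16 - 4 = 0*16 - 4 = 0 - 4 = -4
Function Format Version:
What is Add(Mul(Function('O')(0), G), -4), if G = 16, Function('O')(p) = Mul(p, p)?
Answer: -4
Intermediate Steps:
Function('O')(p) = Pow(p, 2)
Add(Mul(Function('O')(0), G), -4) = Add(Mul(Pow(0, 2), 16), -4) = Add(Mul(0, 16), -4) = Add(0, -4) = -4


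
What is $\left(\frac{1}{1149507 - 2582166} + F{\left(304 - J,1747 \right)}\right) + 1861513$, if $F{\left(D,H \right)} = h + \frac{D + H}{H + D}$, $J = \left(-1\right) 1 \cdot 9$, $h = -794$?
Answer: $\frac{2665777254479}{1432659} \approx 1.8607 \cdot 10^{6}$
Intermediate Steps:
$J = -9$ ($J = \left(-1\right) 9 = -9$)
$F{\left(D,H \right)} = -793$ ($F{\left(D,H \right)} = -794 + \frac{D + H}{H + D} = -794 + \frac{D + H}{D + H} = -794 + 1 = -793$)
$\left(\frac{1}{1149507 - 2582166} + F{\left(304 - J,1747 \right)}\right) + 1861513 = \left(\frac{1}{1149507 - 2582166} - 793\right) + 1861513 = \left(\frac{1}{-1432659} - 793\right) + 1861513 = \left(- \frac{1}{1432659} - 793\right) + 1861513 = - \frac{1136098588}{1432659} + 1861513 = \frac{2665777254479}{1432659}$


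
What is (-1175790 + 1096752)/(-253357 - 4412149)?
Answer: 39519/2332753 ≈ 0.016941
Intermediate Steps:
(-1175790 + 1096752)/(-253357 - 4412149) = -79038/(-4665506) = -79038*(-1/4665506) = 39519/2332753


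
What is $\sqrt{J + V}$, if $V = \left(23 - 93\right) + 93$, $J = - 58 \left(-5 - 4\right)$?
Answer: $\sqrt{545} \approx 23.345$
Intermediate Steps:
$J = 522$ ($J = \left(-58\right) \left(-9\right) = 522$)
$V = 23$ ($V = -70 + 93 = 23$)
$\sqrt{J + V} = \sqrt{522 + 23} = \sqrt{545}$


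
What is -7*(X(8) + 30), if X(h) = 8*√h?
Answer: -210 - 112*√2 ≈ -368.39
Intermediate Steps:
-7*(X(8) + 30) = -7*(8*√8 + 30) = -7*(8*(2*√2) + 30) = -7*(16*√2 + 30) = -7*(30 + 16*√2) = -210 - 112*√2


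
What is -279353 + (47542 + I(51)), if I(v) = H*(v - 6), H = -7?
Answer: -232126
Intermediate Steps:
I(v) = 42 - 7*v (I(v) = -7*(v - 6) = -7*(-6 + v) = 42 - 7*v)
-279353 + (47542 + I(51)) = -279353 + (47542 + (42 - 7*51)) = -279353 + (47542 + (42 - 357)) = -279353 + (47542 - 315) = -279353 + 47227 = -232126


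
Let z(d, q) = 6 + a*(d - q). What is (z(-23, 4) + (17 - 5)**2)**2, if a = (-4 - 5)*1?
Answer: 154449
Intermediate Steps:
a = -9 (a = -9*1 = -9)
z(d, q) = 6 - 9*d + 9*q (z(d, q) = 6 - 9*(d - q) = 6 + (-9*d + 9*q) = 6 - 9*d + 9*q)
(z(-23, 4) + (17 - 5)**2)**2 = ((6 - 9*(-23) + 9*4) + (17 - 5)**2)**2 = ((6 + 207 + 36) + 12**2)**2 = (249 + 144)**2 = 393**2 = 154449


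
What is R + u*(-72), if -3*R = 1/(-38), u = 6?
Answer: -49247/114 ≈ -431.99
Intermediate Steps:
R = 1/114 (R = -1/3/(-38) = -1/3*(-1/38) = 1/114 ≈ 0.0087719)
R + u*(-72) = 1/114 + 6*(-72) = 1/114 - 432 = -49247/114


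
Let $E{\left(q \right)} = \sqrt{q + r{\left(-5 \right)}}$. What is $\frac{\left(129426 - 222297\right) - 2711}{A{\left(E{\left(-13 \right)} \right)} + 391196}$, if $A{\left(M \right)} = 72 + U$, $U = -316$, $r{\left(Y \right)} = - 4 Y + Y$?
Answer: $- \frac{47791}{195476} \approx -0.24449$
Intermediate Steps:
$r{\left(Y \right)} = - 3 Y$
$E{\left(q \right)} = \sqrt{15 + q}$ ($E{\left(q \right)} = \sqrt{q - -15} = \sqrt{q + 15} = \sqrt{15 + q}$)
$A{\left(M \right)} = -244$ ($A{\left(M \right)} = 72 - 316 = -244$)
$\frac{\left(129426 - 222297\right) - 2711}{A{\left(E{\left(-13 \right)} \right)} + 391196} = \frac{\left(129426 - 222297\right) - 2711}{-244 + 391196} = \frac{\left(129426 - 222297\right) - 2711}{390952} = \left(-92871 - 2711\right) \frac{1}{390952} = \left(-95582\right) \frac{1}{390952} = - \frac{47791}{195476}$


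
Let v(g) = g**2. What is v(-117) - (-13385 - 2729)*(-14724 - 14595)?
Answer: -472432677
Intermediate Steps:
v(-117) - (-13385 - 2729)*(-14724 - 14595) = (-117)**2 - (-13385 - 2729)*(-14724 - 14595) = 13689 - (-16114)*(-29319) = 13689 - 1*472446366 = 13689 - 472446366 = -472432677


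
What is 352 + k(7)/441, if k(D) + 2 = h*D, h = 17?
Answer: 17261/49 ≈ 352.27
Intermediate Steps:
k(D) = -2 + 17*D
352 + k(7)/441 = 352 + (-2 + 17*7)/441 = 352 + (-2 + 119)/441 = 352 + (1/441)*117 = 352 + 13/49 = 17261/49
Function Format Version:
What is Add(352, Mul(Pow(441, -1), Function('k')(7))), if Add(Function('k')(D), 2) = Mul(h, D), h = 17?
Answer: Rational(17261, 49) ≈ 352.27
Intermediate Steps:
Function('k')(D) = Add(-2, Mul(17, D))
Add(352, Mul(Pow(441, -1), Function('k')(7))) = Add(352, Mul(Pow(441, -1), Add(-2, Mul(17, 7)))) = Add(352, Mul(Rational(1, 441), Add(-2, 119))) = Add(352, Mul(Rational(1, 441), 117)) = Add(352, Rational(13, 49)) = Rational(17261, 49)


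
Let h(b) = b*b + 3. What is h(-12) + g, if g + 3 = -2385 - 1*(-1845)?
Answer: -396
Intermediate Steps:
h(b) = 3 + b² (h(b) = b² + 3 = 3 + b²)
g = -543 (g = -3 + (-2385 - 1*(-1845)) = -3 + (-2385 + 1845) = -3 - 540 = -543)
h(-12) + g = (3 + (-12)²) - 543 = (3 + 144) - 543 = 147 - 543 = -396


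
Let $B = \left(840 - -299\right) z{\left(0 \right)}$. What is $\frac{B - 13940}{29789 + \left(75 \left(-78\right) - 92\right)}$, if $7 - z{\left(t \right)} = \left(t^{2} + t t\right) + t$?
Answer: $- \frac{1989}{7949} \approx -0.25022$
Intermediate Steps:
$z{\left(t \right)} = 7 - t - 2 t^{2}$ ($z{\left(t \right)} = 7 - \left(\left(t^{2} + t t\right) + t\right) = 7 - \left(\left(t^{2} + t^{2}\right) + t\right) = 7 - \left(2 t^{2} + t\right) = 7 - \left(t + 2 t^{2}\right) = 7 - t - 2 t^{2}$)
$B = 7973$ ($B = \left(840 - -299\right) \left(7 - 0 - 2 \cdot 0^{2}\right) = \left(840 + 299\right) \left(7 + 0 - 0\right) = 1139 \left(7 + 0 + 0\right) = 1139 \cdot 7 = 7973$)
$\frac{B - 13940}{29789 + \left(75 \left(-78\right) - 92\right)} = \frac{7973 - 13940}{29789 + \left(75 \left(-78\right) - 92\right)} = - \frac{5967}{29789 - 5942} = - \frac{5967}{23847} = \left(-5967\right) \frac{1}{23847} = - \frac{1989}{7949}$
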